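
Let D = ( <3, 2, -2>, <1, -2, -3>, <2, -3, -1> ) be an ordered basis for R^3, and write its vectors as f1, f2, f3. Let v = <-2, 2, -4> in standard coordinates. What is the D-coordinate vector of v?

<0, 2, -2>

[v]_D is the unique c with M c = v, where M has columns f1, ..., f3.
Gaussian elimination on [M | v] yields c = (0, 2, -2).
Check: 0·f1 + 2f2 - 2f3 = <-2, 2, -4>.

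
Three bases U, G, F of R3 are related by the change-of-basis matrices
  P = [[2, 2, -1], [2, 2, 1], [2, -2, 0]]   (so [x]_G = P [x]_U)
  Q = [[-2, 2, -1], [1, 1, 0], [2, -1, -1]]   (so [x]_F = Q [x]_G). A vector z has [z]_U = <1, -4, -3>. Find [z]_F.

<-22, -12, -7>

First [z]_G = P [z]_U = <-3, -9, 10>.
Then [z]_F = Q [z]_G = <-22, -12, -7>.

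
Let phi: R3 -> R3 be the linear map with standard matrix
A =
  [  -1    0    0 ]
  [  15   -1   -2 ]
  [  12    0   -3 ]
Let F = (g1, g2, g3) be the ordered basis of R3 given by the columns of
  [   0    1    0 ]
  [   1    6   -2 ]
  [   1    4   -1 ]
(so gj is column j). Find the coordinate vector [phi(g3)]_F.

[2, 0, -1]

Compute phi(g3) = A g3 = [0, 4, 3] in standard coordinates.
Then write this in F-coordinates: solve for y in y_1 g1 + ... + y_3 g3 = [0, 4, 3].
This gives y = [2, 0, -1], which is column 3 of [phi]_F.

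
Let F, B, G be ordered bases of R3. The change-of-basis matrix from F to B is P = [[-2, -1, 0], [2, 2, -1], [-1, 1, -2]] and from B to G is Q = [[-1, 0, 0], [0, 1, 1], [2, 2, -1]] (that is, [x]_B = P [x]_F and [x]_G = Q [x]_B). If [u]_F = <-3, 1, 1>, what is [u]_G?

Apply P to get B-coordinates <5, -5, 2>, then Q to get G-coordinates.
The result is [u]_G = <-5, -3, -2>.

<-5, -3, -2>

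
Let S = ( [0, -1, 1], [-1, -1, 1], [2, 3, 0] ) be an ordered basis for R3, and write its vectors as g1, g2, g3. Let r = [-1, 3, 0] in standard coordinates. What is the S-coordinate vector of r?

[-3, 3, 1]

[r]_S is the unique c with M c = r, where M has columns g1, ..., g3.
Row-reducing the augmented matrix [M | r] gives c = (-3, 3, 1).
Check: -3g1 + 3g2 + g3 = [-1, 3, 0].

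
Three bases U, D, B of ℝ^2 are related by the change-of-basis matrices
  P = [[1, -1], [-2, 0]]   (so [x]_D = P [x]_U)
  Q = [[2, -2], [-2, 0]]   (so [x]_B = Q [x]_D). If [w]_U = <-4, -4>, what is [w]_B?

Composing the changes, [w]_B = Q P [w]_U.
Q P = [[6, -2], [-2, 2]]; applying this to <-4, -4> gives <-16, 0>.

<-16, 0>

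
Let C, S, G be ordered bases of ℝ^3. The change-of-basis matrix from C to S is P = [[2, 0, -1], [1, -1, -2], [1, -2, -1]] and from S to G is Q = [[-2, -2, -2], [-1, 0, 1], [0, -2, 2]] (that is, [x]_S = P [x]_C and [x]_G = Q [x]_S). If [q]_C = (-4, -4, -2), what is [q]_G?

(-8, 12, 4)

Apply P to get S-coordinates (-6, 4, 6), then Q to get G-coordinates.
The result is [q]_G = (-8, 12, 4).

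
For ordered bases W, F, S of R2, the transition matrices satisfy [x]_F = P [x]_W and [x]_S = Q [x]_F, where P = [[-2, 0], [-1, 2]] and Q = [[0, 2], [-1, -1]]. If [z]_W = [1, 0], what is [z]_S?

Composing the changes, [z]_S = Q P [z]_W.
Q P = [[-2, 4], [3, -2]]; applying this to [1, 0] gives [-2, 3].

[-2, 3]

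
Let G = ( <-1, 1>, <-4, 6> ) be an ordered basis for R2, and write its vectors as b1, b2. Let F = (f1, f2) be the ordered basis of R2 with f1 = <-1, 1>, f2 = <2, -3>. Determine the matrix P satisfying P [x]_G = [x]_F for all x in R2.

Take x = bj: its G-coordinates are the j-th standard unit vector, so P e_j — column j of P — equals [bj]_F.
b1 = f1 + 0·f2, giving column 1 = <1, 0>; repeating for each j gives P = [[1, 0], [0, -2]].

[[1, 0], [0, -2]]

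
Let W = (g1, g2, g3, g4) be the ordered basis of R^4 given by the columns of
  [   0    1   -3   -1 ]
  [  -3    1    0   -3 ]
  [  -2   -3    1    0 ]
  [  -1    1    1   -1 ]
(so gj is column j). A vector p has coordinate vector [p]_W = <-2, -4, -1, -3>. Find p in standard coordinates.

<2, 11, 15, 0>

p = M [p]_W, where M has columns g1, ..., g4.
Carrying out the matrix-vector product, p = <2, 11, 15, 0>.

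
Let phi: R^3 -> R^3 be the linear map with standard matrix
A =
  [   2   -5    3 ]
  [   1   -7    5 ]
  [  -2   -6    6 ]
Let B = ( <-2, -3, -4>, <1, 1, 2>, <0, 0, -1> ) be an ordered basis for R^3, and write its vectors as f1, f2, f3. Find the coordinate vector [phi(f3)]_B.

<2, 1, 0>

Compute phi(f3) = A f3 = <-3, -5, -6> in standard coordinates.
Then write this in B-coordinates: solve for y in y_1 f1 + ... + y_3 f3 = <-3, -5, -6>.
This gives y = <2, 1, 0>, which is column 3 of [phi]_B.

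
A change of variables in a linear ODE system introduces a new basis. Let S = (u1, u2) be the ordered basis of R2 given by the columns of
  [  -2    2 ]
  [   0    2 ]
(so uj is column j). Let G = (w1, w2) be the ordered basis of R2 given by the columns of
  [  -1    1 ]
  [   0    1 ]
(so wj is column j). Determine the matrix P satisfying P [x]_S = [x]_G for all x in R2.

Let M have columns uj and N have columns wj. Then for every x, N [x]_G = x = M [x]_S, so P = N^(-1) M.
Since det N = -1, N^(-1) has integer entries; multiplying gives P = [[2, 0], [0, 2]].

[[2, 0], [0, 2]]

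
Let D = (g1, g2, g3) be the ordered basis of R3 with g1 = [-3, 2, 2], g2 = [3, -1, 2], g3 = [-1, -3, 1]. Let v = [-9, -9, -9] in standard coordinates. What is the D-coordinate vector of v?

[-2, -4, 3]

[v]_D is the unique c with M c = v, where M has columns g1, ..., g3.
Gaussian elimination on [M | v] yields c = (-2, -4, 3).
Check: -2g1 - 4g2 + 3g3 = [-9, -9, -9].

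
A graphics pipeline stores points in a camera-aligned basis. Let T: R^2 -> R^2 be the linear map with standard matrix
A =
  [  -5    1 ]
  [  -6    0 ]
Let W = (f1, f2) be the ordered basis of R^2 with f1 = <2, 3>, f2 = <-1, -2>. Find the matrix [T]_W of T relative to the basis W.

[[-2, 0], [3, -3]]

Let P have columns f1, f2. Then [T]_W = P^(-1) A P.
Here det P = -1, so P^(-1) is integer; computing A P first and then P^(-1)(A P) gives [[-2, 0], [3, -3]].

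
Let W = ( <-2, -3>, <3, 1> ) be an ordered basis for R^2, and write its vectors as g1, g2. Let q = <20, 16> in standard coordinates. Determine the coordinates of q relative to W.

<-4, 4>

[q]_W is the unique c with M c = q, where M has columns g1, g2.
System: -2c_1 + 3c_2 = 20, -3c_1 + c_2 = 16; solving gives c_1 = -4, c_2 = 4.
Check: -4g1 + 4g2 = <20, 16>.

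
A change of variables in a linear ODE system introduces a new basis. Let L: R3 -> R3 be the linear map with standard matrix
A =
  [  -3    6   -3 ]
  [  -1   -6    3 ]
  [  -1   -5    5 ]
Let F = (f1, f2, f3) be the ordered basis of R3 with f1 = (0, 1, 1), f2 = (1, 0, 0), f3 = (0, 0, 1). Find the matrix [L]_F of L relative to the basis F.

[[-3, -1, 3], [3, -3, -3], [3, 0, 2]]

The j-th column of [L]_F is [L(fj)]_F.
L(f1) = A f1 = (3, -3, 0) = -3f1 + 3f2 + 3f3, so column 1 is (-3, 3, 3).
Repeating for f2, f3 and assembling the columns gives [[-3, -1, 3], [3, -3, -3], [3, 0, 2]].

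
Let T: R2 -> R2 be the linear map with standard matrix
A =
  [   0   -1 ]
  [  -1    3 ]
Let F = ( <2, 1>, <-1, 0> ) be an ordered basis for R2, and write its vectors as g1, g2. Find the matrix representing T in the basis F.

[[1, 1], [3, 2]]

The j-th column of [T]_F is [T(gj)]_F.
T(g1) = A g1 = <-1, 1> = g1 + 3g2, so column 1 is <1, 3>.
Repeating for g2 and assembling the columns gives [[1, 1], [3, 2]].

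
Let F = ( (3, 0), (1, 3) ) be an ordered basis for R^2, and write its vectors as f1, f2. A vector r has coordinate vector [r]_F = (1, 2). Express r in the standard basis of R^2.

The coordinates say r = f1 + 2f2; adding the scaled basis vectors gives (5, 6).

(5, 6)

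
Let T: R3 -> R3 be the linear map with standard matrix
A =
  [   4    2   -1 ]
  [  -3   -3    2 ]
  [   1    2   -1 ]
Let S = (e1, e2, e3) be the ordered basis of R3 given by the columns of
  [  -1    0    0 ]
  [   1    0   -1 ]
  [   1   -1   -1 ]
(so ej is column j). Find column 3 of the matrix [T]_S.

<1, 2, 0>

Column 3 of [T]_S is the S-coordinate vector of T(e3).
In standard coordinates T(e3) = A e3 = <-1, 1, -1>.
Converting to S: <-1, 1, -1> = e1 + 2e2 + 0·e3, so the coordinate vector is <1, 2, 0>.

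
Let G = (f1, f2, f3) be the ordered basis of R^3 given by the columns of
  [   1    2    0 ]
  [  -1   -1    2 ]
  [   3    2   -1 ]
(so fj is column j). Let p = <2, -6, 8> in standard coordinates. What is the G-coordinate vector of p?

[p]_G is the unique c with M c = p, where M has columns f1, ..., f3.
Row-reducing the augmented matrix [M | p] gives c = (2, 0, -2).
Check: 2f1 + 0·f2 - 2f3 = <2, -6, 8>.

<2, 0, -2>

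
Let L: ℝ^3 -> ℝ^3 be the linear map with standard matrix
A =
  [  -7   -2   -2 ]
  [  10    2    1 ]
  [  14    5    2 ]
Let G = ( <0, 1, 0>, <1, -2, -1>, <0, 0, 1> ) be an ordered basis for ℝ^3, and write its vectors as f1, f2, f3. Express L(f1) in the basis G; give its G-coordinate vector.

Column 1 of [L]_G is the G-coordinate vector of L(f1).
In standard coordinates L(f1) = A f1 = <-2, 2, 5>.
Converting to G: <-2, 2, 5> = -2f1 - 2f2 + 3f3, so the coordinate vector is <-2, -2, 3>.

<-2, -2, 3>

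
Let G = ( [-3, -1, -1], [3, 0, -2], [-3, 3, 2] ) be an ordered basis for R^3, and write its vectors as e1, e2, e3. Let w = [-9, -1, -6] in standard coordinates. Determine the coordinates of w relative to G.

[w]_G is the unique c with M c = w, where M has columns e1, ..., e3.
Gaussian elimination on [M | w] yields c = (4, 2, 1).
Check: 4e1 + 2e2 + e3 = [-9, -1, -6].

[4, 2, 1]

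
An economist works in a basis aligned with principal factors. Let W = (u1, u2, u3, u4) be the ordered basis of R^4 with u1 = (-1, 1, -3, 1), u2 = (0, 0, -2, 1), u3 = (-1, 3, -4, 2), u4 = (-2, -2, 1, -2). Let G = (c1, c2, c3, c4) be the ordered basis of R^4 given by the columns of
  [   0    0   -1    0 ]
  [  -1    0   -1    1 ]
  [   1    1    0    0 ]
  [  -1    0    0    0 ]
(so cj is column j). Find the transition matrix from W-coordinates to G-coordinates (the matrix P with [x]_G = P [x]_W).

Let M have columns uj and N have columns cj. Then for every x, N [x]_G = x = M [x]_W, so P = N^(-1) M.
Since det N = -1, N^(-1) has integer entries; multiplying gives P = [[-1, -1, -2, 2], [-2, -1, -2, -1], [1, 0, 1, 2], [1, -1, 2, 2]].

[[-1, -1, -2, 2], [-2, -1, -2, -1], [1, 0, 1, 2], [1, -1, 2, 2]]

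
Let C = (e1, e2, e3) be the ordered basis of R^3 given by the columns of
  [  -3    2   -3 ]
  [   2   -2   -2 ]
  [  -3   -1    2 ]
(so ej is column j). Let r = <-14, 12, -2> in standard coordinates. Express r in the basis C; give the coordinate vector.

[r]_C is the unique c with M c = r, where M has columns e1, ..., e3.
Row-reducing the augmented matrix [M | r] gives c = (2, -4, 0).
Check: 2e1 - 4e2 + 0·e3 = <-14, 12, -2>.

<2, -4, 0>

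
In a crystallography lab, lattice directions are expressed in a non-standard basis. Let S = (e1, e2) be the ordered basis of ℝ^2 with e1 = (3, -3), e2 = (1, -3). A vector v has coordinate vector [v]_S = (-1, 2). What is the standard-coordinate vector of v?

By definition v = -e1 + 2e2.
Summing componentwise gives (-1, -3).

(-1, -3)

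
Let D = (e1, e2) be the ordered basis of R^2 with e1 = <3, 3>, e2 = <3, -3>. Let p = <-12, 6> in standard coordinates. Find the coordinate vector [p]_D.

<-1, -3>

Write p = c_1 e1 + c_2 e2 and solve for the c_i.
System: 3c_1 + 3c_2 = -12, 3c_1 - 3c_2 = 6; solving gives c_1 = -1, c_2 = -3.
Check: -e1 - 3e2 = <-12, 6>.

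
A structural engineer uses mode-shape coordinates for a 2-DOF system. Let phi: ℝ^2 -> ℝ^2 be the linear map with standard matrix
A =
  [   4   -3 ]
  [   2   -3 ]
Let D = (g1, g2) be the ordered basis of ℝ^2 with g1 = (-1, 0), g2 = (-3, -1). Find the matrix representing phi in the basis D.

The j-th column of [phi]_D is [phi(gj)]_D.
phi(g1) = A g1 = (-4, -2) = -2g1 + 2g2, so column 1 is (-2, 2).
Repeating for g2 and assembling the columns gives [[-2, 0], [2, 3]].

[[-2, 0], [2, 3]]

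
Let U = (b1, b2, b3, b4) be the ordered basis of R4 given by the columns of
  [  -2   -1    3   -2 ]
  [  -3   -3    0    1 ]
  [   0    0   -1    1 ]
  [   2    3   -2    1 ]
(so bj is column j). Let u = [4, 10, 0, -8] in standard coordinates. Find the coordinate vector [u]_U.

We seek scalars with c_1 b1 + ... + c_4 b4 = u; equivalently solve M c = u where the columns of M are b1, ..., b4.
Gaussian elimination on [M | u] yields c = (-2, -2, -2, -2).
Check: -2b1 - 2b2 - 2b3 - 2b4 = [4, 10, 0, -8].

[-2, -2, -2, -2]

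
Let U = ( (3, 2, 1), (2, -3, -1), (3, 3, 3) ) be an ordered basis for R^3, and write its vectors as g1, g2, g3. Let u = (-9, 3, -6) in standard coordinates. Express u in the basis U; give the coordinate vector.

(3, -3, -4)

[u]_U is the unique c with M c = u, where M has columns g1, ..., g3.
Solving this 3x3 system gives c = (3, -3, -4).
Check: 3g1 - 3g2 - 4g3 = (-9, 3, -6).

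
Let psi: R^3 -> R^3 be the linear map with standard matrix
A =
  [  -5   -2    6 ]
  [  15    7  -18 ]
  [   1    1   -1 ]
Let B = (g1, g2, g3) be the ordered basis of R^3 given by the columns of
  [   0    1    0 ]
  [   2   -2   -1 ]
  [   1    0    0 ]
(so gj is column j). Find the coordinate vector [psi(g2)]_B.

<-1, -1, -1>

Compute psi(g2) = A g2 = <-1, 1, -1> in standard coordinates.
Then write this in B-coordinates: solve for y in y_1 g1 + ... + y_3 g3 = <-1, 1, -1>.
This gives y = <-1, -1, -1>, which is column 2 of [psi]_B.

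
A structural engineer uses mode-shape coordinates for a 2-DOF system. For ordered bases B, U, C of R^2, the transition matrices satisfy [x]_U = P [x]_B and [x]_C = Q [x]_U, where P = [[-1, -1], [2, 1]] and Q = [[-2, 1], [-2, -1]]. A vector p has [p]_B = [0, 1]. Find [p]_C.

[3, 1]

First [p]_U = P [p]_B = [-1, 1].
Then [p]_C = Q [p]_U = [3, 1].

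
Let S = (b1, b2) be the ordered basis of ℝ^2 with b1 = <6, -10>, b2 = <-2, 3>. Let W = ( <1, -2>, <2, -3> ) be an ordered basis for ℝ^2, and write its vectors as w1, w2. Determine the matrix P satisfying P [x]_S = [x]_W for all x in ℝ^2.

[[2, 0], [2, -1]]

Take x = bj: its S-coordinates are the j-th standard unit vector, so P e_j — column j of P — equals [bj]_W.
b1 = 2w1 + 2w2, giving column 1 = <2, 2>; repeating for each j gives P = [[2, 0], [2, -1]].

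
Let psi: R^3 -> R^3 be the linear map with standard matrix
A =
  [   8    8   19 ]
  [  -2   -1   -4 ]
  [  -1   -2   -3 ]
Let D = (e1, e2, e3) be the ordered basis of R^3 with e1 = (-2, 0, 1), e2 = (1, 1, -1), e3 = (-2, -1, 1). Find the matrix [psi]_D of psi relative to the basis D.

[[-1, 1, 2], [-1, 3, 3], [-1, 2, 2]]

Let P have columns e1, ..., e3. Then [psi]_D = P^(-1) A P.
Here det P = 1, so P^(-1) is integer; computing A P first and then P^(-1)(A P) gives [[-1, 1, 2], [-1, 3, 3], [-1, 2, 2]].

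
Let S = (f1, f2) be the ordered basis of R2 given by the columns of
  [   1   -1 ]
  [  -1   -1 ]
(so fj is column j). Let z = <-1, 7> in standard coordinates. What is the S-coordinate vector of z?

[z]_S is the unique c with M c = z, where M has columns f1, f2.
System: c_1 - c_2 = -1, -c_1 - c_2 = 7; solving gives c_1 = -4, c_2 = -3.
Check: -4f1 - 3f2 = <-1, 7>.

<-4, -3>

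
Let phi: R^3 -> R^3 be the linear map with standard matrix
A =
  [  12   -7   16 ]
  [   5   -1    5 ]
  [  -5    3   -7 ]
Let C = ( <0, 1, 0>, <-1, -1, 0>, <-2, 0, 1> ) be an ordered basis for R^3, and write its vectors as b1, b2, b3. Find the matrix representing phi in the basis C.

The j-th column of [phi]_C is [phi(bj)]_C.
phi(b1) = A b1 = <-7, -1, 3> = 0·b1 + b2 + 3b3, so column 1 is <0, 1, 3>.
Repeating for b2, b3 and assembling the columns gives [[0, -3, -3], [1, 1, 2], [3, 2, 3]].

[[0, -3, -3], [1, 1, 2], [3, 2, 3]]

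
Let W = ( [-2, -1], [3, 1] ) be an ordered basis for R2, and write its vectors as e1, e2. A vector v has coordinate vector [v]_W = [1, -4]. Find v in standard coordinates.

The coordinates say v = e1 - 4e2; adding the scaled basis vectors gives [-14, -5].

[-14, -5]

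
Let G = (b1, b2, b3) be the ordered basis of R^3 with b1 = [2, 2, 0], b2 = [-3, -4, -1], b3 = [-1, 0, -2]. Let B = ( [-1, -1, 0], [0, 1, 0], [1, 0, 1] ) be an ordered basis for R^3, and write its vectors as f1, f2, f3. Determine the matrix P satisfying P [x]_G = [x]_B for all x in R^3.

Column j of P is [bj]_B, since P maps G-coordinates to B-coordinates.
Expressing b1 in B: b1 = -2f1 + 0·f2 + 0·f3, so column 1 of P is [-2, 0, 0].
Doing the same for each bj gives P = [[-2, 2, -1], [0, -2, -1], [0, -1, -2]].

[[-2, 2, -1], [0, -2, -1], [0, -1, -2]]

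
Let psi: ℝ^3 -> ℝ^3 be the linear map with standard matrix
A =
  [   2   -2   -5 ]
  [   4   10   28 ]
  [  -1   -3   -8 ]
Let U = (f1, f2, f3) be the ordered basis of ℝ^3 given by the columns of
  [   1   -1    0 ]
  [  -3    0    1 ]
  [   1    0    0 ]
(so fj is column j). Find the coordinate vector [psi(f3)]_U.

Column 3 of [psi]_U is the U-coordinate vector of psi(f3).
In standard coordinates psi(f3) = A f3 = <-2, 10, -3>.
Converting to U: <-2, 10, -3> = -3f1 - f2 + f3, so the coordinate vector is <-3, -1, 1>.

<-3, -1, 1>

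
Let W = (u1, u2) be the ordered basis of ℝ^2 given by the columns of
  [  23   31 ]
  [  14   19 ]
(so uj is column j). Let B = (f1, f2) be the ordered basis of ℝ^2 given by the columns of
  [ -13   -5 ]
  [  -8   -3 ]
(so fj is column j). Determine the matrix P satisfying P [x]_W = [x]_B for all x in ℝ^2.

[[-1, -2], [-2, -1]]

Let M have columns uj and N have columns fj. Then for every x, N [x]_B = x = M [x]_W, so P = N^(-1) M.
Since det N = -1, N^(-1) has integer entries; multiplying gives P = [[-1, -2], [-2, -1]].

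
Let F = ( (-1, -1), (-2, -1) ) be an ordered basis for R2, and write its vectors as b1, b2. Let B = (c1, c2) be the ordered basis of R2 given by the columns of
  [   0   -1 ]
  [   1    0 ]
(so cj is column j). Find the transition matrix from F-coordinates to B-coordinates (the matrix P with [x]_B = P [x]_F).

Take x = bj: its F-coordinates are the j-th standard unit vector, so P e_j — column j of P — equals [bj]_B.
b1 = -c1 + c2, giving column 1 = (-1, 1); repeating for each j gives P = [[-1, -1], [1, 2]].

[[-1, -1], [1, 2]]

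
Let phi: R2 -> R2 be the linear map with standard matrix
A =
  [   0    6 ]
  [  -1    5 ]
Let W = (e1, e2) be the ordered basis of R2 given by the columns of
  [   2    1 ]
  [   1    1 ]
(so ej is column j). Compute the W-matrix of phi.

[[3, 2], [0, 2]]

With P the matrix whose columns are e1, e2, [phi]_W = P^(-1) A P.
Column by column: phi(e1) = A e1 = [6, 3]; its W-coordinates [3, 0] give column 1.
Continuing for each basis vector yields [phi]_W = [[3, 2], [0, 2]].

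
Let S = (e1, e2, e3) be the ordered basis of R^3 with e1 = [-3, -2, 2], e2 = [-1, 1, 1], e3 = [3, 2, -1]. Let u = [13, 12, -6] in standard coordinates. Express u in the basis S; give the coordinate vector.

We seek scalars with c_1 e1 + ... + c_3 e3 = u; equivalently solve M c = u where the columns of M are e1, ..., e3.
Row-reducing the augmented matrix [M | u] gives c = (-3, 2, 2).
Check: -3e1 + 2e2 + 2e3 = [13, 12, -6].

[-3, 2, 2]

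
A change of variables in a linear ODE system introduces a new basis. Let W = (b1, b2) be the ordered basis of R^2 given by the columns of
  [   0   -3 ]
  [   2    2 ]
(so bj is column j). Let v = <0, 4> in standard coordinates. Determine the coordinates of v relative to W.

Write v = c_1 b1 + c_2 b2 and solve for the c_i.
System: 0c_1 - 3c_2 = 0, 2c_1 + 2c_2 = 4; solving gives c_1 = 2, c_2 = 0.
Check: 2b1 + 0·b2 = <0, 4>.

<2, 0>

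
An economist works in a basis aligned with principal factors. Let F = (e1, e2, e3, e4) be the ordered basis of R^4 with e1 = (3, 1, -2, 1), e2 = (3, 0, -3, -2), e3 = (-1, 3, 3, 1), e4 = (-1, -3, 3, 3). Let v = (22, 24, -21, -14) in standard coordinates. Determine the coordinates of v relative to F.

(3, 4, 3, -4)

We seek scalars with c_1 e1 + ... + c_4 e4 = v; equivalently solve M c = v where the columns of M are e1, ..., e4.
Solving this 4x4 system gives c = (3, 4, 3, -4).
Check: 3e1 + 4e2 + 3e3 - 4e4 = (22, 24, -21, -14).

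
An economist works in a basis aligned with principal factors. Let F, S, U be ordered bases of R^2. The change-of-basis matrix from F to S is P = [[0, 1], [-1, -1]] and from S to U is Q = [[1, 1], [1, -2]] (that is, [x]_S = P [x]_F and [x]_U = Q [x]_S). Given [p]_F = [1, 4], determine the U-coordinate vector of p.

Apply P to get S-coordinates [4, -5], then Q to get U-coordinates.
The result is [p]_U = [-1, 14].

[-1, 14]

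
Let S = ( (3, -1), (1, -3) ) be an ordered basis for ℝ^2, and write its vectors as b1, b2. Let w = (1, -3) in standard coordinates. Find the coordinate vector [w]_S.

(0, 1)

[w]_S is the unique c with M c = w, where M has columns b1, b2.
System: 3c_1 + c_2 = 1, -c_1 - 3c_2 = -3; solving gives c_1 = 0, c_2 = 1.
Check: 0·b1 + b2 = (1, -3).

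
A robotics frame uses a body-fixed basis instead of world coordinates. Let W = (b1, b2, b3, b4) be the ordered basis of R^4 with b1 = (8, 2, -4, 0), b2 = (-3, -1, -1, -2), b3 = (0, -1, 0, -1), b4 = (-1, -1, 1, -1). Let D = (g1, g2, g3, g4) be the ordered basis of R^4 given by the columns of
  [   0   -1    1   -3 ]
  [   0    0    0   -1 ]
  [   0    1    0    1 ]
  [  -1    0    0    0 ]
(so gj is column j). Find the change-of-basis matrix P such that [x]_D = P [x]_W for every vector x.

Let M have columns bj and N have columns gj. Then for every x, N [x]_D = x = M [x]_W, so P = N^(-1) M.
Since det N = -1, N^(-1) has integer entries; multiplying gives P = [[0, 2, 1, 1], [-2, -2, -1, 0], [0, -2, 2, 2], [-2, 1, 1, 1]].

[[0, 2, 1, 1], [-2, -2, -1, 0], [0, -2, 2, 2], [-2, 1, 1, 1]]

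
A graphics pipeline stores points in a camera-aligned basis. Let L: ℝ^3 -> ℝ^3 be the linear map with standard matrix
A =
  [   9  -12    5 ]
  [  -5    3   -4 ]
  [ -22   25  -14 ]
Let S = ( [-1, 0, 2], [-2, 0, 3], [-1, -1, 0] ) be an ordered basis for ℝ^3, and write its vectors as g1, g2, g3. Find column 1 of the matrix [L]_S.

Column 1 of [L]_S is the S-coordinate vector of L(g1).
In standard coordinates L(g1) = A g1 = [1, -3, -6].
Converting to S: [1, -3, -6] = 0·g1 - 2g2 + 3g3, so the coordinate vector is [0, -2, 3].

[0, -2, 3]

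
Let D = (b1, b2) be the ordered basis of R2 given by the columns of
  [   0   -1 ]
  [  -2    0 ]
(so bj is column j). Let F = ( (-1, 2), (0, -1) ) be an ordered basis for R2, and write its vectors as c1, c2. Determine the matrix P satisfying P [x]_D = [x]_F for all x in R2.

Column j of P is [bj]_F, since P maps D-coordinates to F-coordinates.
Expressing b1 in F: b1 = 0·c1 + 2c2, so column 1 of P is (0, 2).
Doing the same for each bj gives P = [[0, 1], [2, 2]].

[[0, 1], [2, 2]]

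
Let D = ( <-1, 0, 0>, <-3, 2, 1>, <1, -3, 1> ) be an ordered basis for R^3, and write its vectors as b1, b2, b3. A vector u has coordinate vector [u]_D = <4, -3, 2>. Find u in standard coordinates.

<7, -12, -1>

The coordinates say u = 4b1 - 3b2 + 2b3; adding the scaled basis vectors gives <7, -12, -1>.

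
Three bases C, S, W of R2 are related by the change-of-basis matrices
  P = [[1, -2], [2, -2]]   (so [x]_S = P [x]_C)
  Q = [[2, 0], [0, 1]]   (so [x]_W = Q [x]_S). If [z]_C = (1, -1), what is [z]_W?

(6, 4)

First [z]_S = P [z]_C = (3, 4).
Then [z]_W = Q [z]_S = (6, 4).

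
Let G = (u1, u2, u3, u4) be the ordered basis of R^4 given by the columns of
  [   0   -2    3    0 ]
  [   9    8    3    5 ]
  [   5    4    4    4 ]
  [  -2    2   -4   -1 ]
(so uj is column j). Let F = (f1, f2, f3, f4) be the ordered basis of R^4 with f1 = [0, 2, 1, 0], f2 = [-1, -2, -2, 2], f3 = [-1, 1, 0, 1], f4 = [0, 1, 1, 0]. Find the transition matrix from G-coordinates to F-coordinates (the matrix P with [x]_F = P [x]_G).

Take x = uj: its G-coordinates are the j-th standard unit vector, so P e_j — column j of P — equals [uj]_F.
u1 = 2f1 - 2f2 + 2f3 - f4, giving column 1 = [2, -2, 2, -1]; repeating for each j gives P = [[2, 2, 1, 0], [-2, 0, -1, -1], [2, 2, -2, 1], [-1, 2, 1, 2]].

[[2, 2, 1, 0], [-2, 0, -1, -1], [2, 2, -2, 1], [-1, 2, 1, 2]]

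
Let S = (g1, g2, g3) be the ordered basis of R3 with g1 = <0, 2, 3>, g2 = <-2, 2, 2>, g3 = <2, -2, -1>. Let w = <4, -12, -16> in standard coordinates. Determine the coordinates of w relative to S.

Write w = c_1 g1 + ... + c_3 g3 and solve for the c_i.
Row-reducing the augmented matrix [M | w] gives c = (-4, -2, 0).
Check: -4g1 - 2g2 + 0·g3 = <4, -12, -16>.

<-4, -2, 0>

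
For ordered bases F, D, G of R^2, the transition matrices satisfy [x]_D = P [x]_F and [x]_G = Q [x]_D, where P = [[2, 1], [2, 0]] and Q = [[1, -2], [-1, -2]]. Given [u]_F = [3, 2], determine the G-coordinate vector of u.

[-4, -20]

Composing the changes, [u]_G = Q P [u]_F.
Q P = [[-2, 1], [-6, -1]]; applying this to [3, 2] gives [-4, -20].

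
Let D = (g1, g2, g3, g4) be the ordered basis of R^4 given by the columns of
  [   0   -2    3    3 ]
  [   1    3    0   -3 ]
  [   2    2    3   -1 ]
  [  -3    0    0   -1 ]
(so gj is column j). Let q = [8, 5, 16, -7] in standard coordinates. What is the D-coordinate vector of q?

[q]_D is the unique c with M c = q, where M has columns g1, ..., g4.
Gaussian elimination on [M | q] yields c = (2, 2, 3, 1).
Check: 2g1 + 2g2 + 3g3 + g4 = [8, 5, 16, -7].

[2, 2, 3, 1]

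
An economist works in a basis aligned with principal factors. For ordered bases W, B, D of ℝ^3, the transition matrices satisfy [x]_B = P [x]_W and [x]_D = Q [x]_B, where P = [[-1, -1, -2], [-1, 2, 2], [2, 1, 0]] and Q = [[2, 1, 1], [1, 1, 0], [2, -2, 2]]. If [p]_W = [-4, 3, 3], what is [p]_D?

[1, 11, -52]

First [p]_B = P [p]_W = [-5, 16, -5].
Then [p]_D = Q [p]_B = [1, 11, -52].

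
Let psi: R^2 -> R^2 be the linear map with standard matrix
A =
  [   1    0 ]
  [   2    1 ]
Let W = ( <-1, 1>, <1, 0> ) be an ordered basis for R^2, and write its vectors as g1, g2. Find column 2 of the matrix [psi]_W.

<2, 3>

Column 2 of [psi]_W is the W-coordinate vector of psi(g2).
In standard coordinates psi(g2) = A g2 = <1, 2>.
Converting to W: <1, 2> = 2g1 + 3g2, so the coordinate vector is <2, 3>.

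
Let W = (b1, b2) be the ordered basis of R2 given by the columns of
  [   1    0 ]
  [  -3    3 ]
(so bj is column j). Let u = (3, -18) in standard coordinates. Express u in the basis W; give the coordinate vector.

[u]_W is the unique c with M c = u, where M has columns b1, b2.
System: c_1 + 0c_2 = 3, -3c_1 + 3c_2 = -18; solving gives c_1 = 3, c_2 = -3.
Check: 3b1 - 3b2 = (3, -18).

(3, -3)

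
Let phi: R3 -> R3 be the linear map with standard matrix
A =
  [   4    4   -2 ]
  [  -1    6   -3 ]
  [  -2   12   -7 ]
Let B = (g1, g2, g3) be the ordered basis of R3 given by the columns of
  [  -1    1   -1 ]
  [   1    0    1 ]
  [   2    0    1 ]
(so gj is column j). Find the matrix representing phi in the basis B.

[[-1, -1, 3], [-3, 3, 2], [2, 0, 1]]

With P the matrix whose columns are g1, ..., g3, [phi]_B = P^(-1) A P.
Column by column: phi(g1) = A g1 = <-4, 1, 0>; its B-coordinates <-1, -3, 2> give column 1.
Continuing for each basis vector yields [phi]_B = [[-1, -1, 3], [-3, 3, 2], [2, 0, 1]].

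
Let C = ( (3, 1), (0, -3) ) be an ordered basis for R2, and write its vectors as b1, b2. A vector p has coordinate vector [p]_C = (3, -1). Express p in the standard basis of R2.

(9, 6)

p = M [p]_C, where M has columns b1, b2.
Carrying out the matrix-vector product, p = (9, 6).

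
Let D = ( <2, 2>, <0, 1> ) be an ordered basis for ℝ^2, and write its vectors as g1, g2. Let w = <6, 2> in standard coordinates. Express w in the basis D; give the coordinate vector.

We seek scalars with c_1 g1 + c_2 g2 = w; equivalently solve M c = w where the columns of M are g1, g2.
System: 2c_1 + 0c_2 = 6, 2c_1 + c_2 = 2; solving gives c_1 = 3, c_2 = -4.
Check: 3g1 - 4g2 = <6, 2>.

<3, -4>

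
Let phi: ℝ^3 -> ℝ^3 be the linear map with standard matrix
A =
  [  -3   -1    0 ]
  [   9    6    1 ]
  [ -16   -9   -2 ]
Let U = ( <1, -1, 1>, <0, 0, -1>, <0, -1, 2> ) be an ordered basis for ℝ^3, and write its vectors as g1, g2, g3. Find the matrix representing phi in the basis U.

[[-2, 0, 1], [3, 0, 2], [-2, 1, 3]]

The j-th column of [phi]_U is [phi(gj)]_U.
phi(g1) = A g1 = <-2, 4, -9> = -2g1 + 3g2 - 2g3, so column 1 is <-2, 3, -2>.
Repeating for g2, g3 and assembling the columns gives [[-2, 0, 1], [3, 0, 2], [-2, 1, 3]].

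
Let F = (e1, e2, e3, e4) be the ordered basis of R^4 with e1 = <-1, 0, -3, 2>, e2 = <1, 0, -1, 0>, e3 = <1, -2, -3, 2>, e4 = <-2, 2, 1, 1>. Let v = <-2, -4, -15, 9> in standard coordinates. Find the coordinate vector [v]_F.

<4, -1, 1, -1>

[v]_F is the unique c with M c = v, where M has columns e1, ..., e4.
Solving this 4x4 system gives c = (4, -1, 1, -1).
Check: 4e1 - e2 + e3 - e4 = <-2, -4, -15, 9>.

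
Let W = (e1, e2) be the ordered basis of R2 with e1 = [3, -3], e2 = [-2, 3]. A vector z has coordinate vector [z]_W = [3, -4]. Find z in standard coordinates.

The coordinates say z = 3e1 - 4e2; adding the scaled basis vectors gives [17, -21].

[17, -21]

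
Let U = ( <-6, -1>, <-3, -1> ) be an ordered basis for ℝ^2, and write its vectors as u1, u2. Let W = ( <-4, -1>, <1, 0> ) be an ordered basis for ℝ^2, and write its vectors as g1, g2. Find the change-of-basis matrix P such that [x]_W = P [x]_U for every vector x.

[[1, 1], [-2, 1]]

Take x = uj: its U-coordinates are the j-th standard unit vector, so P e_j — column j of P — equals [uj]_W.
u1 = g1 - 2g2, giving column 1 = <1, -2>; repeating for each j gives P = [[1, 1], [-2, 1]].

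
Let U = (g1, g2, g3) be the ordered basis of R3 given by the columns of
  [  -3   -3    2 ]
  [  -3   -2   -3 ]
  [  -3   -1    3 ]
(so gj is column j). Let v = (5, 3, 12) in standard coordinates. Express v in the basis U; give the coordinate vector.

We seek scalars with c_1 g1 + ... + c_3 g3 = v; equivalently solve M c = v where the columns of M are g1, ..., g3.
Row-reducing the augmented matrix [M | v] gives c = (-4, 3, 1).
Check: -4g1 + 3g2 + g3 = (5, 3, 12).

(-4, 3, 1)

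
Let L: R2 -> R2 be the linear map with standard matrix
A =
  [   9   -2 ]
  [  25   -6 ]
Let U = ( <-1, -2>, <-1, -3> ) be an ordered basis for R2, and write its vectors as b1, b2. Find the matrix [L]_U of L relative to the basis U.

The j-th column of [L]_U is [L(bj)]_U.
L(b1) = A b1 = <-5, -13> = 2b1 + 3b2, so column 1 is <2, 3>.
Repeating for b2 and assembling the columns gives [[2, 2], [3, 1]].

[[2, 2], [3, 1]]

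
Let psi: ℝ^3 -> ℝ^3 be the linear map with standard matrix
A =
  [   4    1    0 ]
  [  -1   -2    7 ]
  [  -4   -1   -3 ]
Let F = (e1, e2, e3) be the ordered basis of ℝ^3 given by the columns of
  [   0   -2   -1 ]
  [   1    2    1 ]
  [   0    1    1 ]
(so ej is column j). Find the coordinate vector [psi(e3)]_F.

Column 3 of [psi]_F is the F-coordinate vector of psi(e3).
In standard coordinates psi(e3) = A e3 = [-3, 6, 0].
Converting to F: [-3, 6, 0] = 3e1 + 3e2 - 3e3, so the coordinate vector is [3, 3, -3].

[3, 3, -3]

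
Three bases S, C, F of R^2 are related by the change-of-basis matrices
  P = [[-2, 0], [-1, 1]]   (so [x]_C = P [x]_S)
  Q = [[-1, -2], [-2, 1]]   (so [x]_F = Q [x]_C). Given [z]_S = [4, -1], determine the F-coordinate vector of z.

Composing the changes, [z]_F = Q P [z]_S.
Q P = [[4, -2], [3, 1]]; applying this to [4, -1] gives [18, 11].

[18, 11]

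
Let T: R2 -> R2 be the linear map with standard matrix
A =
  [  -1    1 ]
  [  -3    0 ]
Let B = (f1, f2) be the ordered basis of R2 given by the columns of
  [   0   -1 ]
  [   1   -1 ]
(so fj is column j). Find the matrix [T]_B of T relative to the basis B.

[[-1, 3], [-1, 0]]

The j-th column of [T]_B is [T(fj)]_B.
T(f1) = A f1 = (1, 0) = -f1 - f2, so column 1 is (-1, -1).
Repeating for f2 and assembling the columns gives [[-1, 3], [-1, 0]].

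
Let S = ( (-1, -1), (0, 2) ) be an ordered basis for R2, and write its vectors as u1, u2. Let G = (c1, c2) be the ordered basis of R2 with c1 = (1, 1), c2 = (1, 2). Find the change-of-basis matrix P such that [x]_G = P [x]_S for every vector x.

Column j of P is [uj]_G, since P maps S-coordinates to G-coordinates.
Expressing u1 in G: u1 = -c1 + 0·c2, so column 1 of P is (-1, 0).
Doing the same for each uj gives P = [[-1, -2], [0, 2]].

[[-1, -2], [0, 2]]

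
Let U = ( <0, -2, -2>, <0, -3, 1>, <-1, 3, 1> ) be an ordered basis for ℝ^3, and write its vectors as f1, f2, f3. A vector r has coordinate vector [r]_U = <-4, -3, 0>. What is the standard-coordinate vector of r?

<0, 17, 5>

The coordinates say r = -4f1 - 3f2 + 0·f3; adding the scaled basis vectors gives <0, 17, 5>.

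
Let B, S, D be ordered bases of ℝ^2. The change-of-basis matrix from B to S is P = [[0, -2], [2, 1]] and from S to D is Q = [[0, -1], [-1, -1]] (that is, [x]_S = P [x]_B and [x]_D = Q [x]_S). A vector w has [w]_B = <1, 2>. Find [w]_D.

<-4, 0>

First [w]_S = P [w]_B = <-4, 4>.
Then [w]_D = Q [w]_S = <-4, 0>.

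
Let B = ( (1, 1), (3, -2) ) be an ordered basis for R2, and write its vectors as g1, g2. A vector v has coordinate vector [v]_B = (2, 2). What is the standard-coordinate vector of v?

(8, -2)

v = M [v]_B, where M has columns g1, g2.
Carrying out the matrix-vector product, v = (8, -2).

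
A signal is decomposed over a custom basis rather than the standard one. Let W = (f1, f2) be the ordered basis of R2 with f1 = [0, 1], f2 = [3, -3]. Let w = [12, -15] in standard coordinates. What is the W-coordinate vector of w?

We seek scalars with c_1 f1 + c_2 f2 = w; equivalently solve M c = w where the columns of M are f1, f2.
System: 0c_1 + 3c_2 = 12, c_1 - 3c_2 = -15; solving gives c_1 = -3, c_2 = 4.
Check: -3f1 + 4f2 = [12, -15].

[-3, 4]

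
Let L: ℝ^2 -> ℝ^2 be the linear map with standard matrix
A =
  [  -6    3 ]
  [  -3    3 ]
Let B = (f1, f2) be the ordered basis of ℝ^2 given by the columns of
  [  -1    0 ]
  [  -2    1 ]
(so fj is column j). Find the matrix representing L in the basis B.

Let P have columns f1, f2. Then [L]_B = P^(-1) A P.
Here det P = -1, so P^(-1) is integer; computing A P first and then P^(-1)(A P) gives [[0, -3], [-3, -3]].

[[0, -3], [-3, -3]]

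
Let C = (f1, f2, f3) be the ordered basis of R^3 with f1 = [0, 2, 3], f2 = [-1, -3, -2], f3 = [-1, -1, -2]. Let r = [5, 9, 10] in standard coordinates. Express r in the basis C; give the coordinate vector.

[r]_C is the unique c with M c = r, where M has columns f1, ..., f3.
Solving this 3x3 system gives c = (0, -2, -3).
Check: 0·f1 - 2f2 - 3f3 = [5, 9, 10].

[0, -2, -3]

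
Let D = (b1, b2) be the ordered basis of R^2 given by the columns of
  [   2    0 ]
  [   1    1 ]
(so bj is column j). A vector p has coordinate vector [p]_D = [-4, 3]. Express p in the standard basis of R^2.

[-8, -1]

By definition p = -4b1 + 3b2.
Summing componentwise gives [-8, -1].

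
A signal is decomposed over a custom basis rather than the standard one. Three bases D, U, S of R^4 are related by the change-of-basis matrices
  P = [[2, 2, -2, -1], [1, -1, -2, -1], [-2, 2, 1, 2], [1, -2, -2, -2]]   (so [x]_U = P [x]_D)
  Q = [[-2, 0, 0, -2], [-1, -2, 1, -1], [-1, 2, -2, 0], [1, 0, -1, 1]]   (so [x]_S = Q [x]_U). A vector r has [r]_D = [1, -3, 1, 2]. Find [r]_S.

Apply P to get U-coordinates [-8, 0, -3, 1], then Q to get S-coordinates.
The result is [r]_S = [14, 4, 14, -4].

[14, 4, 14, -4]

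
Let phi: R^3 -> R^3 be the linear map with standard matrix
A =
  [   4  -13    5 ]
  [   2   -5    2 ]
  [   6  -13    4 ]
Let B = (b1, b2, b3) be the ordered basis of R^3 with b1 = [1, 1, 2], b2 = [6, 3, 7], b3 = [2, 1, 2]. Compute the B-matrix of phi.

Let P have columns b1, ..., b3. Then [phi]_B = P^(-1) A P.
Here det P = 1, so P^(-1) is integer; computing A P first and then P^(-1)(A P) gives [[1, 2, 1], [-1, 3, 1], [3, 0, -1]].

[[1, 2, 1], [-1, 3, 1], [3, 0, -1]]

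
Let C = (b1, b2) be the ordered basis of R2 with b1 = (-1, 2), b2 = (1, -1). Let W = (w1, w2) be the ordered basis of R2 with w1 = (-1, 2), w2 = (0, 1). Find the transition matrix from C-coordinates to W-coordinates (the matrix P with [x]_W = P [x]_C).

Column j of P is [bj]_W, since P maps C-coordinates to W-coordinates.
Expressing b1 in W: b1 = w1 + 0·w2, so column 1 of P is (1, 0).
Doing the same for each bj gives P = [[1, -1], [0, 1]].

[[1, -1], [0, 1]]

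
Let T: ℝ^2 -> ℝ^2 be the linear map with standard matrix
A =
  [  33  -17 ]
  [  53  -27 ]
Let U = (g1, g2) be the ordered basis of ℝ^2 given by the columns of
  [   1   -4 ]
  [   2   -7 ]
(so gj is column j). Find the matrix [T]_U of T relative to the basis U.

With P the matrix whose columns are g1, g2, [T]_U = P^(-1) A P.
Column by column: T(g1) = A g1 = <-1, -1>; its U-coordinates <3, 1> give column 1.
Continuing for each basis vector yields [T]_U = [[3, -1], [1, 3]].

[[3, -1], [1, 3]]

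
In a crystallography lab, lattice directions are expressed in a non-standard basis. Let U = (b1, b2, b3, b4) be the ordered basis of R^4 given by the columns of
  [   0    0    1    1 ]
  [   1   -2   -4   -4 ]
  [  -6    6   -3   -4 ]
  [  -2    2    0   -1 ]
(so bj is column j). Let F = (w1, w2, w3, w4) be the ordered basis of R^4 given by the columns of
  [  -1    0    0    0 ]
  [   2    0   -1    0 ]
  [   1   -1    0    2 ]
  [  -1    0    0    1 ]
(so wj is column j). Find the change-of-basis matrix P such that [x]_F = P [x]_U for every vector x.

[[0, 0, -1, -1], [2, -2, 0, -1], [-1, 2, 2, 2], [-2, 2, -1, -2]]

Column j of P is [bj]_F, since P maps U-coordinates to F-coordinates.
Expressing b1 in F: b1 = 0·w1 + 2w2 - w3 - 2w4, so column 1 of P is <0, 2, -1, -2>.
Doing the same for each bj gives P = [[0, 0, -1, -1], [2, -2, 0, -1], [-1, 2, 2, 2], [-2, 2, -1, -2]].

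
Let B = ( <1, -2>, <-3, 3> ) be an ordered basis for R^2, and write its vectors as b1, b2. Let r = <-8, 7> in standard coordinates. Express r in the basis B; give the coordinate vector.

Write r = c_1 b1 + c_2 b2 and solve for the c_i.
System: c_1 - 3c_2 = -8, -2c_1 + 3c_2 = 7; solving gives c_1 = 1, c_2 = 3.
Check: b1 + 3b2 = <-8, 7>.

<1, 3>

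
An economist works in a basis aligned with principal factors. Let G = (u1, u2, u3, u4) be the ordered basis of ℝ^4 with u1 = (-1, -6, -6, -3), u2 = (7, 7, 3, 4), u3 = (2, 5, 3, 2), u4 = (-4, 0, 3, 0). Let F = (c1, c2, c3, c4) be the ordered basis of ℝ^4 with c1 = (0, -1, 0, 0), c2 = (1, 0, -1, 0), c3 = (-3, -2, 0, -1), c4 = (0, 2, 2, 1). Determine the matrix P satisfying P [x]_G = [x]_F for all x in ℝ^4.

[[0, 1, -1, 0], [2, 1, -1, -1], [1, -2, -1, 1], [-2, 2, 1, 1]]

Take x = uj: its G-coordinates are the j-th standard unit vector, so P e_j — column j of P — equals [uj]_F.
u1 = 0·c1 + 2c2 + c3 - 2c4, giving column 1 = (0, 2, 1, -2); repeating for each j gives P = [[0, 1, -1, 0], [2, 1, -1, -1], [1, -2, -1, 1], [-2, 2, 1, 1]].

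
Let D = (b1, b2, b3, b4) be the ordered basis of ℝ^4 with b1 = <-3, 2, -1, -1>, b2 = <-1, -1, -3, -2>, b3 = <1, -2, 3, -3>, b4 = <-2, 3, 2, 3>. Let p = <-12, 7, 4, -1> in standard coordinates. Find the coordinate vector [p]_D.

<1, 3, 2, 4>

Write p = c_1 b1 + ... + c_4 b4 and solve for the c_i.
Gaussian elimination on [M | p] yields c = (1, 3, 2, 4).
Check: b1 + 3b2 + 2b3 + 4b4 = <-12, 7, 4, -1>.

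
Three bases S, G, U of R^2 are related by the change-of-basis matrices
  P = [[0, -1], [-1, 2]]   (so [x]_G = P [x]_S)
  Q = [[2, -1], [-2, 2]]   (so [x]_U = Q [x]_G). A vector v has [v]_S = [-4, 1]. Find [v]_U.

First [v]_G = P [v]_S = [-1, 6].
Then [v]_U = Q [v]_G = [-8, 14].

[-8, 14]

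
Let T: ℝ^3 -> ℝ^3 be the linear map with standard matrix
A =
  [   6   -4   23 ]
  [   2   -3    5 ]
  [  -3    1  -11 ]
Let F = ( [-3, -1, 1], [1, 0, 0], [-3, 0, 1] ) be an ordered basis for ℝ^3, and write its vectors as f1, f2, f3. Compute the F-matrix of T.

[[-2, -2, 1], [0, -3, -1], [-1, -1, -3]]

Let P have columns f1, ..., f3. Then [T]_F = P^(-1) A P.
Here det P = 1, so P^(-1) is integer; computing A P first and then P^(-1)(A P) gives [[-2, -2, 1], [0, -3, -1], [-1, -1, -3]].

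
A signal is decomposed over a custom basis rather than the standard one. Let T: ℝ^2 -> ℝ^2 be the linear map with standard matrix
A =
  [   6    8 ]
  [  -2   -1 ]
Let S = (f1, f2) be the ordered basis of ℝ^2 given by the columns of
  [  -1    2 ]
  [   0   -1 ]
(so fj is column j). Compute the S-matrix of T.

[[2, 2], [-2, 3]]

With P the matrix whose columns are f1, f2, [T]_S = P^(-1) A P.
Column by column: T(f1) = A f1 = (-6, 2); its S-coordinates (2, -2) give column 1.
Continuing for each basis vector yields [T]_S = [[2, 2], [-2, 3]].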